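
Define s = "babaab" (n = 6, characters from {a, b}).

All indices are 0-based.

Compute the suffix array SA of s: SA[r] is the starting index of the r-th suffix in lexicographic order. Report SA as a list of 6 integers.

rank | idx | suffix
   0 |   3 | aab
   1 |   4 | ab
   2 |   1 | abaab
   3 |   5 | b
   4 |   2 | baab
   5 |   0 | babaab

[3, 4, 1, 5, 2, 0]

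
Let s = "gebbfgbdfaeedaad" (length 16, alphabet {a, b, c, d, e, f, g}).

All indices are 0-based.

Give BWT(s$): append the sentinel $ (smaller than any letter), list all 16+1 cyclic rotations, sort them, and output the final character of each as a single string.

rank  rotation           last
    0  $gebbfgbdfaeedaad  d
    1  aad$gebbfgbdfaeed  d
    2  ad$gebbfgbdfaeeda  a
    3  aeedaad$gebbfgbdf  f
    4  bbfgbdfaeedaad$ge  e
    5  bdfaeedaad$gebbfg  g
    6  bfgbdfaeedaad$geb  b
    7  d$gebbfgbdfaeedaa  a
    8  daad$gebbfgbdfaee  e
    9  dfaeedaad$gebbfgb  b
   10  ebbfgbdfaeedaad$g  g
   11  edaad$gebbfgbdfae  e
   12  eedaad$gebbfgbdfa  a
   13  faeedaad$gebbfgbd  d
   14  fgbdfaeedaad$gebb  b
   15  gbdfaeedaad$gebbf  f
   16  gebbfgbdfaeedaad$  $

ddafegbaebgeadbf$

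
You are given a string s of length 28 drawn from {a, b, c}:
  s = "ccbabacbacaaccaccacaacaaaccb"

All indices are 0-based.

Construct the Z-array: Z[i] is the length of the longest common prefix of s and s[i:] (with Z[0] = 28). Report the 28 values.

[28, 1, 0, 0, 0, 0, 1, 0, 0, 1, 0, 0, 2, 1, 0, 2, 1, 0, 1, 0, 0, 1, 0, 0, 0, 3, 1, 0]

Z[0]=28
i=1: i≥r, start 0; Z[1]=1 scan→box=[1,2)
i=2: i≥r, start 0; Z[2]=0
i=3: i≥r, start 0; Z[3]=0
i=4: i≥r, start 0; Z[4]=0
i=5: i≥r, start 0; Z[5]=0
i=6: i≥r, start 0; Z[6]=1 scan→box=[6,7)
i=7: i≥r, start 0; Z[7]=0
i=8: i≥r, start 0; Z[8]=0
i=9: i≥r, start 0; Z[9]=1 scan→box=[9,10)
i=10: i≥r, start 0; Z[10]=0
i=11: i≥r, start 0; Z[11]=0
i=12: i≥r, start 0; Z[12]=2 scan→box=[12,14)
i=13: min(r-i=1, Z[1]=1)=1; Z[13]=1
i=14: i≥r, start 0; Z[14]=0
i=15: i≥r, start 0; Z[15]=2 scan→box=[15,17)
i=16: min(r-i=1, Z[1]=1)=1; Z[16]=1
i=17: i≥r, start 0; Z[17]=0
i=18: i≥r, start 0; Z[18]=1 scan→box=[18,19)
i=19: i≥r, start 0; Z[19]=0
i=20: i≥r, start 0; Z[20]=0
i=21: i≥r, start 0; Z[21]=1 scan→box=[21,22)
i=22: i≥r, start 0; Z[22]=0
i=23: i≥r, start 0; Z[23]=0
i=24: i≥r, start 0; Z[24]=0
i=25: i≥r, start 0; Z[25]=3 scan→box=[25,28)
i=26: min(r-i=2, Z[1]=1)=1; Z[26]=1
i=27: min(r-i=1, Z[2]=0)=0; Z[27]=0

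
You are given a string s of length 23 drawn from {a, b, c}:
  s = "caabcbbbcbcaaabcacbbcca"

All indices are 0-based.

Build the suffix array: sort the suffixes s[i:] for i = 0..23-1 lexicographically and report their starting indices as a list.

[22, 11, 12, 1, 13, 2, 16, 5, 6, 18, 9, 14, 3, 7, 19, 21, 10, 0, 15, 4, 17, 8, 20]

rank→(start, suffix):
  0 → (22, 'a')
  1 → (11, 'aaabcacbbcca')
  2 → (12, 'aabcacbbcca')
  3 → (1, 'aabcbbbcbcaaabcacbbcca')
  4 → (13, 'abcacbbcca')
  5 → (2, 'abcbbbcbcaaabcacbbcca')
  6 → (16, 'acbbcca')
  7 → (5, 'bbbcbcaaabcacbbcca')
  8 → (6, 'bbcbcaaabcacbbcca')
  9 → (18, 'bbcca')
  10 → (9, 'bcaaabcacbbcca')
  11 → (14, 'bcacbbcca')
  12 → (3, 'bcbbbcbcaaabcacbbcca')
  13 → (7, 'bcbcaaabcacbbcca')
  14 → (19, 'bcca')
  15 → (21, 'ca')
  16 → (10, 'caaabcacbbcca')
  17 → (0, 'caabcbbbcbcaaabcacbbcca')
  18 → (15, 'cacbbcca')
  19 → (4, 'cbbbcbcaaabcacbbcca')
  20 → (17, 'cbbcca')
  21 → (8, 'cbcaaabcacbbcca')
  22 → (20, 'cca')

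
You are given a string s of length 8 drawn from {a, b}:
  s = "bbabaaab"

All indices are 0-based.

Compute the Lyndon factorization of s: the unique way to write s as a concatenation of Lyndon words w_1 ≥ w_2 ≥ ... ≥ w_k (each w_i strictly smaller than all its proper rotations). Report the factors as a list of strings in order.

emit factor 1: 'b' (i=0, period=1)
emit factor 2: 'b' (i=1, period=1)
emit factor 3: 'ab' (i=2, period=2)
emit factor 4: 'aaab' (i=4, period=4)

["b", "b", "ab", "aaab"]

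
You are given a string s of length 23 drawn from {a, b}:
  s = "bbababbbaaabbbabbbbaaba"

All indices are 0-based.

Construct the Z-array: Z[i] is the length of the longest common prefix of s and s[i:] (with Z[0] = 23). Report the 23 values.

[23, 1, 0, 1, 0, 2, 3, 1, 0, 0, 0, 2, 4, 1, 0, 2, 2, 3, 1, 0, 0, 1, 0]

Z[0]=23
i=1: fresh scan; Z[1]=1 extend→box=[1,2)
i=2: fresh scan; Z[2]=0
i=3: fresh scan; Z[3]=1 extend→box=[3,4)
i=4: fresh scan; Z[4]=0
i=5: fresh scan; Z[5]=2 extend→box=[5,7)
i=6: min(r-i=1, Z[1]=1)=1; Z[6]=3 extend→box=[6,9)
i=7: min(r-i=2, Z[1]=1)=1; Z[7]=1
i=8: min(r-i=1, Z[2]=0)=0; Z[8]=0
i=9: fresh scan; Z[9]=0
i=10: fresh scan; Z[10]=0
i=11: fresh scan; Z[11]=2 extend→box=[11,13)
i=12: min(r-i=1, Z[1]=1)=1; Z[12]=4 extend→box=[12,16)
i=13: min(r-i=3, Z[1]=1)=1; Z[13]=1
i=14: min(r-i=2, Z[2]=0)=0; Z[14]=0
i=15: min(r-i=1, Z[3]=1)=1; Z[15]=2 extend→box=[15,17)
i=16: min(r-i=1, Z[1]=1)=1; Z[16]=2 extend→box=[16,18)
i=17: min(r-i=1, Z[1]=1)=1; Z[17]=3 extend→box=[17,20)
i=18: min(r-i=2, Z[1]=1)=1; Z[18]=1
i=19: min(r-i=1, Z[2]=0)=0; Z[19]=0
i=20: fresh scan; Z[20]=0
i=21: fresh scan; Z[21]=1 extend→box=[21,22)
i=22: fresh scan; Z[22]=0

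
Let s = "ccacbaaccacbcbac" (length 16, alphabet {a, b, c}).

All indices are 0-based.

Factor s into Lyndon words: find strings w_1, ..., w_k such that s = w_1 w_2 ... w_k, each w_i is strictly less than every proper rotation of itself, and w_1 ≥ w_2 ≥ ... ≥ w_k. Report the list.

["c", "c", "acb", "aaccacbcbac"]

emit factor 1: 'c' (i=0, period=1)
emit factor 2: 'c' (i=1, period=1)
emit factor 3: 'acb' (i=2, period=3)
emit factor 4: 'aaccacbcbac' (i=5, period=11)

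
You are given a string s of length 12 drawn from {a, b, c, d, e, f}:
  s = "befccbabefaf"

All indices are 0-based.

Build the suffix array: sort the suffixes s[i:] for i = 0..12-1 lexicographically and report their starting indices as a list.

[6, 10, 5, 7, 0, 4, 3, 8, 1, 11, 9, 2]

rank→(start, suffix):
  0 → (6, 'abefaf')
  1 → (10, 'af')
  2 → (5, 'babefaf')
  3 → (7, 'befaf')
  4 → (0, 'befccbabefaf')
  5 → (4, 'cbabefaf')
  6 → (3, 'ccbabefaf')
  7 → (8, 'efaf')
  8 → (1, 'efccbabefaf')
  9 → (11, 'f')
  10 → (9, 'faf')
  11 → (2, 'fccbabefaf')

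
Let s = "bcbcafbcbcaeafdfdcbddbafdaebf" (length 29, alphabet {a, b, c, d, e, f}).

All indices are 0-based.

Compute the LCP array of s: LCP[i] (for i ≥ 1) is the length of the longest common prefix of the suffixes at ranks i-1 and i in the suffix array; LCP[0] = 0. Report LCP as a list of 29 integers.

sorted suffixes:
  #0 SA[0]=10  'aeafdfdcbddbafdaebf'
  #1 SA[1]=25  'aebf'
  #2 SA[2]=4  'afbcbcaeafdfdcbddbafdaebf'
  #3 SA[3]=22  'afdaebf'
  #4 SA[4]=12  'afdfdcbddbafdaebf'
  #5 SA[5]=21  'bafdaebf'
  #6 SA[6]=8  'bcaeafdfdcbddbafdaebf'
  #7 SA[7]=2  'bcafbcbcaeafdfdcbddbafdaebf'
  #8 SA[8]=6  'bcbcaeafdfdcbddbafdaebf'
  #9 SA[9]=0  'bcbcafbcbcaeafdfdcbddbafdaebf'
  #10 SA[10]=18  'bddbafdaebf'
  #11 SA[11]=27  'bf'
  #12 SA[12]=9  'caeafdfdcbddbafdaebf'
  #13 SA[13]=3  'cafbcbcaeafdfdcbddbafdaebf'
  #14 SA[14]=7  'cbcaeafdfdcbddbafdaebf'
  #15 SA[15]=1  'cbcafbcbcaeafdfdcbddbafdaebf'
  #16 SA[16]=17  'cbddbafdaebf'
  #17 SA[17]=24  'daebf'
  #18 SA[18]=20  'dbafdaebf'
  #19 SA[19]=16  'dcbddbafdaebf'
  #20 SA[20]=19  'ddbafdaebf'
  #21 SA[21]=14  'dfdcbddbafdaebf'
  #22 SA[22]=11  'eafdfdcbddbafdaebf'
  #23 SA[23]=26  'ebf'
  #24 SA[24]=28  'f'
  #25 SA[25]=5  'fbcbcaeafdfdcbddbafdaebf'
  #26 SA[26]=23  'fdaebf'
  #27 SA[27]=15  'fdcbddbafdaebf'
  #28 SA[28]=13  'fdfdcbddbafdaebf'

SA = [10, 25, 4, 22, 12, 21, 8, 2, 6, 0, 18, 27, 9, 3, 7, 1, 17, 24, 20, 16, 19, 14, 11, 26, 28, 5, 23, 15, 13]
[i] adj suffixes → lcp
  [1] 10/25 → 2 ('ae')
  [2] 25/4 → 1 ('a')
  [3] 4/22 → 2 ('af')
  [4] 22/12 → 3 ('afd')
  [5] 12/21 → 0 ('')
  [6] 21/8 → 1 ('b')
  [7] 8/2 → 3 ('bca')
  [8] 2/6 → 2 ('bc')
  [9] 6/0 → 5 ('bcbca')
  [10] 0/18 → 1 ('b')
  [11] 18/27 → 1 ('b')
  [12] 27/9 → 0 ('')
  [13] 9/3 → 2 ('ca')
  [14] 3/7 → 1 ('c')
  [15] 7/1 → 4 ('cbca')
  [16] 1/17 → 2 ('cb')
  [17] 17/24 → 0 ('')
  [18] 24/20 → 1 ('d')
  [19] 20/16 → 1 ('d')
  [20] 16/19 → 1 ('d')
  [21] 19/14 → 1 ('d')
  [22] 14/11 → 0 ('')
  [23] 11/26 → 1 ('e')
  [24] 26/28 → 0 ('')
  [25] 28/5 → 1 ('f')
  [26] 5/23 → 1 ('f')
  [27] 23/15 → 2 ('fd')
  [28] 15/13 → 2 ('fd')

[0, 2, 1, 2, 3, 0, 1, 3, 2, 5, 1, 1, 0, 2, 1, 4, 2, 0, 1, 1, 1, 1, 0, 1, 0, 1, 1, 2, 2]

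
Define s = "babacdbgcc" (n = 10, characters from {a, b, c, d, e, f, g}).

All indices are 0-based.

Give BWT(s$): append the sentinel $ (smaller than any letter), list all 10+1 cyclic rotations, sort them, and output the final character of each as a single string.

cbb$adcgacb

rank  rotation     last
    0  $babacdbgcc  c
    1  abacdbgcc$b  b
    2  acdbgcc$bab  b
    3  babacdbgcc$  $
    4  bacdbgcc$ba  a
    5  bgcc$babacd  d
    6  c$babacdbgc  c
    7  cc$babacdbg  g
    8  cdbgcc$baba  a
    9  dbgcc$babac  c
   10  gcc$babacdb  b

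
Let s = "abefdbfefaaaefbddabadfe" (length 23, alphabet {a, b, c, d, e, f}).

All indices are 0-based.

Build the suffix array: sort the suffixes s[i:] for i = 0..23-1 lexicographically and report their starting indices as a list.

[9, 10, 17, 0, 19, 11, 18, 14, 1, 5, 16, 4, 15, 20, 22, 7, 12, 2, 8, 13, 3, 21, 6]

rank | idx | suffix
   0 |   9 | aaaefbddabadfe
   1 |  10 | aaefbddabadfe
   2 |  17 | abadfe
   3 |   0 | abefdbfefaaaefbddabadfe
   4 |  19 | adfe
   5 |  11 | aefbddabadfe
   6 |  18 | badfe
   7 |  14 | bddabadfe
   8 |   1 | befdbfefaaaefbddabadfe
   9 |   5 | bfefaaaefbddabadfe
  10 |  16 | dabadfe
  11 |   4 | dbfefaaaefbddabadfe
  12 |  15 | ddabadfe
  13 |  20 | dfe
  14 |  22 | e
  15 |   7 | efaaaefbddabadfe
  16 |  12 | efbddabadfe
  17 |   2 | efdbfefaaaefbddabadfe
  18 |   8 | faaaefbddabadfe
  19 |  13 | fbddabadfe
  20 |   3 | fdbfefaaaefbddabadfe
  21 |  21 | fe
  22 |   6 | fefaaaefbddabadfe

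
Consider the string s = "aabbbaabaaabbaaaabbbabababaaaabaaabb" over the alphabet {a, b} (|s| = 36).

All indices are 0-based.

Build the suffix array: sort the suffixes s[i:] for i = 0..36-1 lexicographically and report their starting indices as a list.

[26, 13, 27, 31, 8, 14, 28, 5, 32, 9, 0, 15, 24, 29, 6, 22, 20, 33, 10, 1, 16, 35, 25, 12, 30, 7, 4, 23, 21, 19, 34, 11, 3, 18, 2, 17]

rank | idx | suffix
   0 |  26 | aaaabaaabb
   1 |  13 | aaaabbbabababaaaabaaabb
   2 |  27 | aaabaaabb
   3 |  31 | aaabb
   4 |   8 | aaabbaaaabbbabababaaaabaaabb
   5 |  14 | aaabbbabababaaaabaaabb
   6 |  28 | aabaaabb
   7 |   5 | aabaaabbaaaabbbabababaaaabaaabb
   8 |  32 | aabb
   9 |   9 | aabbaaaabbbabababaaaabaaabb
  10 |   0 | aabbbaabaaabbaaaabbbabababaaaabaaabb
  11 |  15 | aabbbabababaaaabaaabb
  12 |  24 | abaaaabaaabb
  13 |  29 | abaaabb
  14 |   6 | abaaabbaaaabbbabababaaaabaaabb
  15 |  22 | ababaaaabaaabb
  16 |  20 | abababaaaabaaabb
  17 |  33 | abb
  18 |  10 | abbaaaabbbabababaaaabaaabb
  19 |   1 | abbbaabaaabbaaaabbbabababaaaabaaabb
  20 |  16 | abbbabababaaaabaaabb
  21 |  35 | b
  22 |  25 | baaaabaaabb
  23 |  12 | baaaabbbabababaaaabaaabb
  24 |  30 | baaabb
  25 |   7 | baaabbaaaabbbabababaaaabaaabb
  26 |   4 | baabaaabbaaaabbbabababaaaabaaabb
  27 |  23 | babaaaabaaabb
  28 |  21 | bababaaaabaaabb
  29 |  19 | babababaaaabaaabb
  30 |  34 | bb
  31 |  11 | bbaaaabbbabababaaaabaaabb
  32 |   3 | bbaabaaabbaaaabbbabababaaaabaaabb
  33 |  18 | bbabababaaaabaaabb
  34 |   2 | bbbaabaaabbaaaabbbabababaaaabaaabb
  35 |  17 | bbbabababaaaabaaabb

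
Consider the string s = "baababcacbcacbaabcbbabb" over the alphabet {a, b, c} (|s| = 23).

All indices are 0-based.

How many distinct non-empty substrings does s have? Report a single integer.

rank→(start, suffix):
  0 → (1, 'aababcacbcacbaabcbbabb')
  1 → (14, 'aabcbbabb')
  2 → (2, 'ababcacbcacbaabcbbabb')
  3 → (20, 'abb')
  4 → (4, 'abcacbcacbaabcbbabb')
  5 → (15, 'abcbbabb')
  6 → (11, 'acbaabcbbabb')
  7 → (7, 'acbcacbaabcbbabb')
  8 → (22, 'b')
  9 → (0, 'baababcacbcacbaabcbbabb')
  10 → (13, 'baabcbbabb')
  11 → (19, 'babb')
  12 → (3, 'babcacbcacbaabcbbabb')
  13 → (21, 'bb')
  14 → (18, 'bbabb')
  15 → (9, 'bcacbaabcbbabb')
  16 → (5, 'bcacbcacbaabcbbabb')
  17 → (16, 'bcbbabb')
  18 → (10, 'cacbaabcbbabb')
  19 → (6, 'cacbcacbaabcbbabb')
  20 → (12, 'cbaabcbbabb')
  21 → (17, 'cbbabb')
  22 → (8, 'cbcacbaabcbbabb')

SA = [1, 14, 2, 20, 4, 15, 11, 7, 22, 0, 13, 19, 3, 21, 18, 9, 5, 16, 10, 6, 12, 17, 8]
i: (SA[i-1],SA[i]) lcp shared
  1: (1,14) 3 'aab'
  2: (14,2) 1 'a'
  3: (2,20) 2 'ab'
  4: (20,4) 2 'ab'
  5: (4,15) 3 'abc'
  6: (15,11) 1 'a'
  7: (11,7) 3 'acb'
  8: (7,22) 0 ''
  9: (22,0) 1 'b'
  10: (0,13) 4 'baab'
  11: (13,19) 2 'ba'
  12: (19,3) 3 'bab'
  13: (3,21) 1 'b'
  14: (21,18) 2 'bb'
  15: (18,9) 1 'b'
  16: (9,5) 5 'bcacb'
  17: (5,16) 2 'bc'
  18: (16,10) 0 ''
  19: (10,6) 4 'cacb'
  20: (6,12) 1 'c'
  21: (12,17) 2 'cb'
  22: (17,8) 2 'cb'

n(n+1)/2 = 23·24/2 = 276
Σ LCP = 0 + 3 + 1 + 2 + 2 + 3 + 1 + 3 + 0 + 1 + 4 + 2 + 3 + 1 + 2 + 1 + 5 + 2 + 0 + 4 + 1 + 2 + 2 = 45
distinct = 276 − 45 = 231

231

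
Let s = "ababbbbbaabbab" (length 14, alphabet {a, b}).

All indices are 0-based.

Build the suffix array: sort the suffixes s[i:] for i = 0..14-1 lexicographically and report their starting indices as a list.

[8, 12, 0, 9, 2, 13, 7, 11, 1, 6, 10, 5, 4, 3]

rank→(start, suffix):
  0 → (8, 'aabbab')
  1 → (12, 'ab')
  2 → (0, 'ababbbbbaabbab')
  3 → (9, 'abbab')
  4 → (2, 'abbbbbaabbab')
  5 → (13, 'b')
  6 → (7, 'baabbab')
  7 → (11, 'bab')
  8 → (1, 'babbbbbaabbab')
  9 → (6, 'bbaabbab')
  10 → (10, 'bbab')
  11 → (5, 'bbbaabbab')
  12 → (4, 'bbbbaabbab')
  13 → (3, 'bbbbbaabbab')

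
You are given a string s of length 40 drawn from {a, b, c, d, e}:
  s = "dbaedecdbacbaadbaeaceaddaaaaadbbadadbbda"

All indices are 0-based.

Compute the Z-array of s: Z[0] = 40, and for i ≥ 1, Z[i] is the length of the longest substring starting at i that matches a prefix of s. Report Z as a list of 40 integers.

[40, 0, 0, 0, 1, 0, 0, 3, 0, 0, 0, 0, 0, 0, 4, 0, 0, 0, 0, 0, 0, 0, 1, 1, 0, 0, 0, 0, 0, 2, 0, 0, 0, 1, 0, 2, 0, 0, 1, 0]

Z[0]=40
i=1: fresh scan; Z[1]=0
i=2: fresh scan; Z[2]=0
i=3: fresh scan; Z[3]=0
i=4: fresh scan; Z[4]=1 scan→box=[4,5)
i=5: fresh scan; Z[5]=0
i=6: fresh scan; Z[6]=0
i=7: fresh scan; Z[7]=3 scan→box=[7,10)
i=8: min(r-i=2, Z[1]=0)=0; Z[8]=0
i=9: min(r-i=1, Z[2]=0)=0; Z[9]=0
i=10: fresh scan; Z[10]=0
i=11: fresh scan; Z[11]=0
i=12: fresh scan; Z[12]=0
i=13: fresh scan; Z[13]=0
i=14: fresh scan; Z[14]=4 scan→box=[14,18)
i=15: min(r-i=3, Z[1]=0)=0; Z[15]=0
i=16: min(r-i=2, Z[2]=0)=0; Z[16]=0
i=17: min(r-i=1, Z[3]=0)=0; Z[17]=0
i=18: fresh scan; Z[18]=0
i=19: fresh scan; Z[19]=0
i=20: fresh scan; Z[20]=0
i=21: fresh scan; Z[21]=0
i=22: fresh scan; Z[22]=1 scan→box=[22,23)
i=23: fresh scan; Z[23]=1 scan→box=[23,24)
i=24: fresh scan; Z[24]=0
i=25: fresh scan; Z[25]=0
i=26: fresh scan; Z[26]=0
i=27: fresh scan; Z[27]=0
i=28: fresh scan; Z[28]=0
i=29: fresh scan; Z[29]=2 scan→box=[29,31)
i=30: min(r-i=1, Z[1]=0)=0; Z[30]=0
i=31: fresh scan; Z[31]=0
i=32: fresh scan; Z[32]=0
i=33: fresh scan; Z[33]=1 scan→box=[33,34)
i=34: fresh scan; Z[34]=0
i=35: fresh scan; Z[35]=2 scan→box=[35,37)
i=36: min(r-i=1, Z[1]=0)=0; Z[36]=0
i=37: fresh scan; Z[37]=0
i=38: fresh scan; Z[38]=1 scan→box=[38,39)
i=39: fresh scan; Z[39]=0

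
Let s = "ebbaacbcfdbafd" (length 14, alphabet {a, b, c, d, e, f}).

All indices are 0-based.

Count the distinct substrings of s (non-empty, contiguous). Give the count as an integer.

rank | idx | suffix
   0 |   3 | aacbcfdbafd
   1 |   4 | acbcfdbafd
   2 |  11 | afd
   3 |   2 | baacbcfdbafd
   4 |  10 | bafd
   5 |   1 | bbaacbcfdbafd
   6 |   6 | bcfdbafd
   7 |   5 | cbcfdbafd
   8 |   7 | cfdbafd
   9 |  13 | d
  10 |   9 | dbafd
  11 |   0 | ebbaacbcfdbafd
  12 |  12 | fd
  13 |   8 | fdbafd

SA = [3, 4, 11, 2, 10, 1, 6, 5, 7, 13, 9, 0, 12, 8]
rank  pair      lcp
   1  s[3:],s[4:]  1  'a'
   2  s[4:],s[11:]  1  'a'
   3  s[11:],s[2:]  0  ''
   4  s[2:],s[10:]  2  'ba'
   5  s[10:],s[1:]  1  'b'
   6  s[1:],s[6:]  1  'b'
   7  s[6:],s[5:]  0  ''
   8  s[5:],s[7:]  1  'c'
   9  s[7:],s[13:]  0  ''
  10  s[13:],s[9:]  1  'd'
  11  s[9:],s[0:]  0  ''
  12  s[0:],s[12:]  0  ''
  13  s[12:],s[8:]  2  'fd'

n(n+1)/2 = 14·15/2 = 105
Σ LCP = 0 + 1 + 1 + 0 + 2 + 1 + 1 + 0 + 1 + 0 + 1 + 0 + 0 + 2 = 10
distinct = 105 − 10 = 95

95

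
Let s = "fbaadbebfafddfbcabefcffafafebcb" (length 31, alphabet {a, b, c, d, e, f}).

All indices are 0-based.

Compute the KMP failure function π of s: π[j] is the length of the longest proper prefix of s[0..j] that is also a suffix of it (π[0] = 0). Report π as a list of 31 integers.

π[0] = 0
j=1 s[j]='b': π[1]=0 (border '')
j=2 s[j]='a': π[2]=0 (border '')
j=3 s[j]='a': π[3]=0 (border '')
j=4 s[j]='d': π[4]=0 (border '')
j=5 s[j]='b': π[5]=0 (border '')
j=6 s[j]='e': π[6]=0 (border '')
j=7 s[j]='b': π[7]=0 (border '')
j=8 s[j]='f': π[8]=1 (border 'f')
j=9 s[j]='a': k: 1→0; π[9]=0 (border '')
j=10 s[j]='f': π[10]=1 (border 'f')
j=11 s[j]='d': k: 1→0; π[11]=0 (border '')
j=12 s[j]='d': π[12]=0 (border '')
j=13 s[j]='f': π[13]=1 (border 'f')
j=14 s[j]='b': π[14]=2 (border 'fb')
j=15 s[j]='c': k: 2→0; π[15]=0 (border '')
j=16 s[j]='a': π[16]=0 (border '')
j=17 s[j]='b': π[17]=0 (border '')
j=18 s[j]='e': π[18]=0 (border '')
j=19 s[j]='f': π[19]=1 (border 'f')
j=20 s[j]='c': k: 1→0; π[20]=0 (border '')
j=21 s[j]='f': π[21]=1 (border 'f')
j=22 s[j]='f': k: 1→0; π[22]=1 (border 'f')
j=23 s[j]='a': k: 1→0; π[23]=0 (border '')
j=24 s[j]='f': π[24]=1 (border 'f')
j=25 s[j]='a': k: 1→0; π[25]=0 (border '')
j=26 s[j]='f': π[26]=1 (border 'f')
j=27 s[j]='e': k: 1→0; π[27]=0 (border '')
j=28 s[j]='b': π[28]=0 (border '')
j=29 s[j]='c': π[29]=0 (border '')
j=30 s[j]='b': π[30]=0 (border '')

[0, 0, 0, 0, 0, 0, 0, 0, 1, 0, 1, 0, 0, 1, 2, 0, 0, 0, 0, 1, 0, 1, 1, 0, 1, 0, 1, 0, 0, 0, 0]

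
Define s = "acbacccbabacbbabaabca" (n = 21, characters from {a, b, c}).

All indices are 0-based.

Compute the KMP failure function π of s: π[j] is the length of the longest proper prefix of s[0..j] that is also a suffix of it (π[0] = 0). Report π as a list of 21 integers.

π[0] = 0
j=1 s[j]='c': π[1]=0 (border '')
j=2 s[j]='b': π[2]=0 (border '')
j=3 s[j]='a': π[3]=1 (border 'a')
j=4 s[j]='c': π[4]=2 (border 'ac')
j=5 s[j]='c': k: 2→0; π[5]=0 (border '')
j=6 s[j]='c': π[6]=0 (border '')
j=7 s[j]='b': π[7]=0 (border '')
j=8 s[j]='a': π[8]=1 (border 'a')
j=9 s[j]='b': k: 1→0; π[9]=0 (border '')
j=10 s[j]='a': π[10]=1 (border 'a')
j=11 s[j]='c': π[11]=2 (border 'ac')
j=12 s[j]='b': π[12]=3 (border 'acb')
j=13 s[j]='b': k: 3→0; π[13]=0 (border '')
j=14 s[j]='a': π[14]=1 (border 'a')
j=15 s[j]='b': k: 1→0; π[15]=0 (border '')
j=16 s[j]='a': π[16]=1 (border 'a')
j=17 s[j]='a': k: 1→0; π[17]=1 (border 'a')
j=18 s[j]='b': k: 1→0; π[18]=0 (border '')
j=19 s[j]='c': π[19]=0 (border '')
j=20 s[j]='a': π[20]=1 (border 'a')

[0, 0, 0, 1, 2, 0, 0, 0, 1, 0, 1, 2, 3, 0, 1, 0, 1, 1, 0, 0, 1]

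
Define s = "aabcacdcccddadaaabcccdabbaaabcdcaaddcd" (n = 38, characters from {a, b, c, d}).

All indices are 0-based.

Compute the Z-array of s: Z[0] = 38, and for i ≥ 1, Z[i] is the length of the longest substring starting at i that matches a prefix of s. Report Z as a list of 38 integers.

Z[0]=38
i=1: fresh scan; Z[1]=1 grow→box=[1,2)
i=2: fresh scan; Z[2]=0
i=3: fresh scan; Z[3]=0
i=4: fresh scan; Z[4]=1 grow→box=[4,5)
i=5: fresh scan; Z[5]=0
i=6: fresh scan; Z[6]=0
i=7: fresh scan; Z[7]=0
i=8: fresh scan; Z[8]=0
i=9: fresh scan; Z[9]=0
i=10: fresh scan; Z[10]=0
i=11: fresh scan; Z[11]=0
i=12: fresh scan; Z[12]=1 grow→box=[12,13)
i=13: fresh scan; Z[13]=0
i=14: fresh scan; Z[14]=2 grow→box=[14,16)
i=15: min(r-i=1, Z[1]=1)=1; Z[15]=4 grow→box=[15,19)
i=16: min(r-i=3, Z[1]=1)=1; Z[16]=1
i=17: min(r-i=2, Z[2]=0)=0; Z[17]=0
i=18: min(r-i=1, Z[3]=0)=0; Z[18]=0
i=19: fresh scan; Z[19]=0
i=20: fresh scan; Z[20]=0
i=21: fresh scan; Z[21]=0
i=22: fresh scan; Z[22]=1 grow→box=[22,23)
i=23: fresh scan; Z[23]=0
i=24: fresh scan; Z[24]=0
i=25: fresh scan; Z[25]=2 grow→box=[25,27)
i=26: min(r-i=1, Z[1]=1)=1; Z[26]=4 grow→box=[26,30)
i=27: min(r-i=3, Z[1]=1)=1; Z[27]=1
i=28: min(r-i=2, Z[2]=0)=0; Z[28]=0
i=29: min(r-i=1, Z[3]=0)=0; Z[29]=0
i=30: fresh scan; Z[30]=0
i=31: fresh scan; Z[31]=0
i=32: fresh scan; Z[32]=2 grow→box=[32,34)
i=33: min(r-i=1, Z[1]=1)=1; Z[33]=1
i=34: fresh scan; Z[34]=0
i=35: fresh scan; Z[35]=0
i=36: fresh scan; Z[36]=0
i=37: fresh scan; Z[37]=0

[38, 1, 0, 0, 1, 0, 0, 0, 0, 0, 0, 0, 1, 0, 2, 4, 1, 0, 0, 0, 0, 0, 1, 0, 0, 2, 4, 1, 0, 0, 0, 0, 2, 1, 0, 0, 0, 0]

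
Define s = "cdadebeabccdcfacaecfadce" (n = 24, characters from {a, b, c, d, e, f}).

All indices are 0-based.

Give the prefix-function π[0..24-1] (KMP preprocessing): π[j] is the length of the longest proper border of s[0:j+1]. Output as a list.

[0, 0, 0, 0, 0, 0, 0, 0, 0, 1, 1, 2, 1, 0, 0, 1, 0, 0, 1, 0, 0, 0, 1, 0]

π[0] = 0
j=1 s[j]='d': π[1]=0 (border '')
j=2 s[j]='a': π[2]=0 (border '')
j=3 s[j]='d': π[3]=0 (border '')
j=4 s[j]='e': π[4]=0 (border '')
j=5 s[j]='b': π[5]=0 (border '')
j=6 s[j]='e': π[6]=0 (border '')
j=7 s[j]='a': π[7]=0 (border '')
j=8 s[j]='b': π[8]=0 (border '')
j=9 s[j]='c': π[9]=1 (border 'c')
j=10 s[j]='c': k: 1→0; π[10]=1 (border 'c')
j=11 s[j]='d': π[11]=2 (border 'cd')
j=12 s[j]='c': k: 2→0; π[12]=1 (border 'c')
j=13 s[j]='f': k: 1→0; π[13]=0 (border '')
j=14 s[j]='a': π[14]=0 (border '')
j=15 s[j]='c': π[15]=1 (border 'c')
j=16 s[j]='a': k: 1→0; π[16]=0 (border '')
j=17 s[j]='e': π[17]=0 (border '')
j=18 s[j]='c': π[18]=1 (border 'c')
j=19 s[j]='f': k: 1→0; π[19]=0 (border '')
j=20 s[j]='a': π[20]=0 (border '')
j=21 s[j]='d': π[21]=0 (border '')
j=22 s[j]='c': π[22]=1 (border 'c')
j=23 s[j]='e': k: 1→0; π[23]=0 (border '')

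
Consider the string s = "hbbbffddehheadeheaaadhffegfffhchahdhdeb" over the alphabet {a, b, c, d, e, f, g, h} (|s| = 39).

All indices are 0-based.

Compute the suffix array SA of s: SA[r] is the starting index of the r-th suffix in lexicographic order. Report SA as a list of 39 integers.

[17, 18, 12, 19, 32, 38, 1, 2, 3, 30, 6, 36, 13, 7, 34, 20, 16, 11, 37, 24, 14, 8, 5, 23, 4, 22, 26, 27, 28, 25, 31, 0, 29, 35, 33, 15, 10, 21, 9]

rank | idx | suffix
   0 |  17 | aaadhffegfffhchahdhdeb
   1 |  18 | aadhffegfffhchahdhdeb
   2 |  12 | adeheaaadhffegfffhchahdhdeb
   3 |  19 | adhffegfffhchahdhdeb
   4 |  32 | ahdhdeb
   5 |  38 | b
   6 |   1 | bbbffddehheadeheaaadhffegfffhchahdhdeb
   7 |   2 | bbffddehheadeheaaadhffegfffhchahdhdeb
   8 |   3 | bffddehheadeheaaadhffegfffhchahdhdeb
   9 |  30 | chahdhdeb
  10 |   6 | ddehheadeheaaadhffegfffhchahdhdeb
  11 |  36 | deb
  12 |  13 | deheaaadhffegfffhchahdhdeb
  13 |   7 | dehheadeheaaadhffegfffhchahdhdeb
  14 |  34 | dhdeb
  15 |  20 | dhffegfffhchahdhdeb
  16 |  16 | eaaadhffegfffhchahdhdeb
  17 |  11 | eadeheaaadhffegfffhchahdhdeb
  18 |  37 | eb
  19 |  24 | egfffhchahdhdeb
  20 |  14 | eheaaadhffegfffhchahdhdeb
  21 |   8 | ehheadeheaaadhffegfffhchahdhdeb
  22 |   5 | fddehheadeheaaadhffegfffhchahdhdeb
  23 |  23 | fegfffhchahdhdeb
  24 |   4 | ffddehheadeheaaadhffegfffhchahdhdeb
  25 |  22 | ffegfffhchahdhdeb
  26 |  26 | fffhchahdhdeb
  27 |  27 | ffhchahdhdeb
  28 |  28 | fhchahdhdeb
  29 |  25 | gfffhchahdhdeb
  30 |  31 | hahdhdeb
  31 |   0 | hbbbffddehheadeheaaadhffegfffhchahdhdeb
  32 |  29 | hchahdhdeb
  33 |  35 | hdeb
  34 |  33 | hdhdeb
  35 |  15 | heaaadhffegfffhchahdhdeb
  36 |  10 | headeheaaadhffegfffhchahdhdeb
  37 |  21 | hffegfffhchahdhdeb
  38 |   9 | hheadeheaaadhffegfffhchahdhdeb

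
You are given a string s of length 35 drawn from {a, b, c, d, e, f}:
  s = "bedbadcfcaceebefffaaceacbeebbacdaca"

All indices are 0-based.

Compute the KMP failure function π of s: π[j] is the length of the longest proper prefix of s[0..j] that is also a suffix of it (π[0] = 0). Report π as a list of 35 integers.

π[0] = 0
j=1 s[j]='e': π[1]=0 (border '')
j=2 s[j]='d': π[2]=0 (border '')
j=3 s[j]='b': π[3]=1 (border 'b')
j=4 s[j]='a': k: 1→0; π[4]=0 (border '')
j=5 s[j]='d': π[5]=0 (border '')
j=6 s[j]='c': π[6]=0 (border '')
j=7 s[j]='f': π[7]=0 (border '')
j=8 s[j]='c': π[8]=0 (border '')
j=9 s[j]='a': π[9]=0 (border '')
j=10 s[j]='c': π[10]=0 (border '')
j=11 s[j]='e': π[11]=0 (border '')
j=12 s[j]='e': π[12]=0 (border '')
j=13 s[j]='b': π[13]=1 (border 'b')
j=14 s[j]='e': π[14]=2 (border 'be')
j=15 s[j]='f': k: 2→0; π[15]=0 (border '')
j=16 s[j]='f': π[16]=0 (border '')
j=17 s[j]='f': π[17]=0 (border '')
j=18 s[j]='a': π[18]=0 (border '')
j=19 s[j]='a': π[19]=0 (border '')
j=20 s[j]='c': π[20]=0 (border '')
j=21 s[j]='e': π[21]=0 (border '')
j=22 s[j]='a': π[22]=0 (border '')
j=23 s[j]='c': π[23]=0 (border '')
j=24 s[j]='b': π[24]=1 (border 'b')
j=25 s[j]='e': π[25]=2 (border 'be')
j=26 s[j]='e': k: 2→0; π[26]=0 (border '')
j=27 s[j]='b': π[27]=1 (border 'b')
j=28 s[j]='b': k: 1→0; π[28]=1 (border 'b')
j=29 s[j]='a': k: 1→0; π[29]=0 (border '')
j=30 s[j]='c': π[30]=0 (border '')
j=31 s[j]='d': π[31]=0 (border '')
j=32 s[j]='a': π[32]=0 (border '')
j=33 s[j]='c': π[33]=0 (border '')
j=34 s[j]='a': π[34]=0 (border '')

[0, 0, 0, 1, 0, 0, 0, 0, 0, 0, 0, 0, 0, 1, 2, 0, 0, 0, 0, 0, 0, 0, 0, 0, 1, 2, 0, 1, 1, 0, 0, 0, 0, 0, 0]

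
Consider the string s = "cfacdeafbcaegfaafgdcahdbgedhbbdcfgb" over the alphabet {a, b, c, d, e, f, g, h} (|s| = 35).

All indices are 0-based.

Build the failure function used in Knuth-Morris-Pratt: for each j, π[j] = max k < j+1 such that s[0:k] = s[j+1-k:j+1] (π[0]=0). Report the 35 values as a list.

[0, 0, 0, 1, 0, 0, 0, 0, 0, 1, 0, 0, 0, 0, 0, 0, 0, 0, 0, 1, 0, 0, 0, 0, 0, 0, 0, 0, 0, 0, 0, 1, 2, 0, 0]

π[0] = 0
j=1 s[j]='f': π[1]=0 (border '')
j=2 s[j]='a': π[2]=0 (border '')
j=3 s[j]='c': π[3]=1 (border 'c')
j=4 s[j]='d': k: 1→0; π[4]=0 (border '')
j=5 s[j]='e': π[5]=0 (border '')
j=6 s[j]='a': π[6]=0 (border '')
j=7 s[j]='f': π[7]=0 (border '')
j=8 s[j]='b': π[8]=0 (border '')
j=9 s[j]='c': π[9]=1 (border 'c')
j=10 s[j]='a': k: 1→0; π[10]=0 (border '')
j=11 s[j]='e': π[11]=0 (border '')
j=12 s[j]='g': π[12]=0 (border '')
j=13 s[j]='f': π[13]=0 (border '')
j=14 s[j]='a': π[14]=0 (border '')
j=15 s[j]='a': π[15]=0 (border '')
j=16 s[j]='f': π[16]=0 (border '')
j=17 s[j]='g': π[17]=0 (border '')
j=18 s[j]='d': π[18]=0 (border '')
j=19 s[j]='c': π[19]=1 (border 'c')
j=20 s[j]='a': k: 1→0; π[20]=0 (border '')
j=21 s[j]='h': π[21]=0 (border '')
j=22 s[j]='d': π[22]=0 (border '')
j=23 s[j]='b': π[23]=0 (border '')
j=24 s[j]='g': π[24]=0 (border '')
j=25 s[j]='e': π[25]=0 (border '')
j=26 s[j]='d': π[26]=0 (border '')
j=27 s[j]='h': π[27]=0 (border '')
j=28 s[j]='b': π[28]=0 (border '')
j=29 s[j]='b': π[29]=0 (border '')
j=30 s[j]='d': π[30]=0 (border '')
j=31 s[j]='c': π[31]=1 (border 'c')
j=32 s[j]='f': π[32]=2 (border 'cf')
j=33 s[j]='g': k: 2→0; π[33]=0 (border '')
j=34 s[j]='b': π[34]=0 (border '')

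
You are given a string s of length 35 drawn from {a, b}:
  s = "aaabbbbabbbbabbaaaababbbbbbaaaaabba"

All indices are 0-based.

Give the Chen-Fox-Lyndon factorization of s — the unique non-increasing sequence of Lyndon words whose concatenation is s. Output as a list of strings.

["aaabbbbabbbbabb", "aaaababbbbbb", "aaaaabb", "a"]

emit factor 1: 'aaabbbbabbbbabb' (i=0, period=15)
emit factor 2: 'aaaababbbbbb' (i=15, period=12)
emit factor 3: 'aaaaabb' (i=27, period=7)
emit factor 4: 'a' (i=34, period=1)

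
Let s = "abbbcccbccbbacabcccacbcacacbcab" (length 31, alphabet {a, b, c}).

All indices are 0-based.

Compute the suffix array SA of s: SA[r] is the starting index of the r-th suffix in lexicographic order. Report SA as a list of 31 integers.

[29, 0, 14, 12, 23, 25, 19, 30, 11, 10, 1, 2, 27, 21, 7, 15, 3, 28, 13, 22, 24, 18, 9, 26, 20, 6, 17, 8, 5, 16, 4]

rank | idx | suffix
   0 |  29 | ab
   1 |   0 | abbbcccbccbbacabcccacbcacacbcab
   2 |  14 | abcccacbcacacbcab
   3 |  12 | acabcccacbcacacbcab
   4 |  23 | acacbcab
   5 |  25 | acbcab
   6 |  19 | acbcacacbcab
   7 |  30 | b
   8 |  11 | bacabcccacbcacacbcab
   9 |  10 | bbacabcccacbcacacbcab
  10 |   1 | bbbcccbccbbacabcccacbcacacbcab
  11 |   2 | bbcccbccbbacabcccacbcacacbcab
  12 |  27 | bcab
  13 |  21 | bcacacbcab
  14 |   7 | bccbbacabcccacbcacacbcab
  15 |  15 | bcccacbcacacbcab
  16 |   3 | bcccbccbbacabcccacbcacacbcab
  17 |  28 | cab
  18 |  13 | cabcccacbcacacbcab
  19 |  22 | cacacbcab
  20 |  24 | cacbcab
  21 |  18 | cacbcacacbcab
  22 |   9 | cbbacabcccacbcacacbcab
  23 |  26 | cbcab
  24 |  20 | cbcacacbcab
  25 |   6 | cbccbbacabcccacbcacacbcab
  26 |  17 | ccacbcacacbcab
  27 |   8 | ccbbacabcccacbcacacbcab
  28 |   5 | ccbccbbacabcccacbcacacbcab
  29 |  16 | cccacbcacacbcab
  30 |   4 | cccbccbbacabcccacbcacacbcab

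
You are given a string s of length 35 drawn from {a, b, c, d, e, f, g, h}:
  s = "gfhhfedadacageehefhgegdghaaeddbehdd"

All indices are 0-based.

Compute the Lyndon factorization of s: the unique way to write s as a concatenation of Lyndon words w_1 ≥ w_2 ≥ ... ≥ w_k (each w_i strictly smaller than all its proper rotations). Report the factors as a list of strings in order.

emit factor 1: 'g' (i=0, period=1)
emit factor 2: 'fhh' (i=1, period=3)
emit factor 3: 'f' (i=4, period=1)
emit factor 4: 'e' (i=5, period=1)
emit factor 5: 'd' (i=6, period=1)
emit factor 6: 'ad' (i=7, period=2)
emit factor 7: 'acageehefhgegdgh' (i=9, period=16)
emit factor 8: 'aaeddbehdd' (i=25, period=10)

["g", "fhh", "f", "e", "d", "ad", "acageehefhgegdgh", "aaeddbehdd"]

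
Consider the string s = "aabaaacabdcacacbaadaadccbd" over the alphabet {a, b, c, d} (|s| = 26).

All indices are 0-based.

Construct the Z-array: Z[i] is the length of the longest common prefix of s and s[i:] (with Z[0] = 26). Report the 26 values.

Z[0]=26
i=1: fresh scan; Z[1]=1 grow→box=[1,2)
i=2: fresh scan; Z[2]=0
i=3: fresh scan; Z[3]=2 grow→box=[3,5)
i=4: min(r-i=1, Z[1]=1)=1; Z[4]=2 grow→box=[4,6)
i=5: min(r-i=1, Z[1]=1)=1; Z[5]=1
i=6: fresh scan; Z[6]=0
i=7: fresh scan; Z[7]=1 grow→box=[7,8)
i=8: fresh scan; Z[8]=0
i=9: fresh scan; Z[9]=0
i=10: fresh scan; Z[10]=0
i=11: fresh scan; Z[11]=1 grow→box=[11,12)
i=12: fresh scan; Z[12]=0
i=13: fresh scan; Z[13]=1 grow→box=[13,14)
i=14: fresh scan; Z[14]=0
i=15: fresh scan; Z[15]=0
i=16: fresh scan; Z[16]=2 grow→box=[16,18)
i=17: min(r-i=1, Z[1]=1)=1; Z[17]=1
i=18: fresh scan; Z[18]=0
i=19: fresh scan; Z[19]=2 grow→box=[19,21)
i=20: min(r-i=1, Z[1]=1)=1; Z[20]=1
i=21: fresh scan; Z[21]=0
i=22: fresh scan; Z[22]=0
i=23: fresh scan; Z[23]=0
i=24: fresh scan; Z[24]=0
i=25: fresh scan; Z[25]=0

[26, 1, 0, 2, 2, 1, 0, 1, 0, 0, 0, 1, 0, 1, 0, 0, 2, 1, 0, 2, 1, 0, 0, 0, 0, 0]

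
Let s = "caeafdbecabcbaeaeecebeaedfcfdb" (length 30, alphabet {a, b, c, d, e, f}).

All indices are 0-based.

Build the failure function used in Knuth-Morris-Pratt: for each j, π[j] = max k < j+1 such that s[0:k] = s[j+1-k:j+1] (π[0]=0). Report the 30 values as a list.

π[0] = 0
j=1 s[j]='a': π[1]=0 (border '')
j=2 s[j]='e': π[2]=0 (border '')
j=3 s[j]='a': π[3]=0 (border '')
j=4 s[j]='f': π[4]=0 (border '')
j=5 s[j]='d': π[5]=0 (border '')
j=6 s[j]='b': π[6]=0 (border '')
j=7 s[j]='e': π[7]=0 (border '')
j=8 s[j]='c': π[8]=1 (border 'c')
j=9 s[j]='a': π[9]=2 (border 'ca')
j=10 s[j]='b': k: 2→0; π[10]=0 (border '')
j=11 s[j]='c': π[11]=1 (border 'c')
j=12 s[j]='b': k: 1→0; π[12]=0 (border '')
j=13 s[j]='a': π[13]=0 (border '')
j=14 s[j]='e': π[14]=0 (border '')
j=15 s[j]='a': π[15]=0 (border '')
j=16 s[j]='e': π[16]=0 (border '')
j=17 s[j]='e': π[17]=0 (border '')
j=18 s[j]='c': π[18]=1 (border 'c')
j=19 s[j]='e': k: 1→0; π[19]=0 (border '')
j=20 s[j]='b': π[20]=0 (border '')
j=21 s[j]='e': π[21]=0 (border '')
j=22 s[j]='a': π[22]=0 (border '')
j=23 s[j]='e': π[23]=0 (border '')
j=24 s[j]='d': π[24]=0 (border '')
j=25 s[j]='f': π[25]=0 (border '')
j=26 s[j]='c': π[26]=1 (border 'c')
j=27 s[j]='f': k: 1→0; π[27]=0 (border '')
j=28 s[j]='d': π[28]=0 (border '')
j=29 s[j]='b': π[29]=0 (border '')

[0, 0, 0, 0, 0, 0, 0, 0, 1, 2, 0, 1, 0, 0, 0, 0, 0, 0, 1, 0, 0, 0, 0, 0, 0, 0, 1, 0, 0, 0]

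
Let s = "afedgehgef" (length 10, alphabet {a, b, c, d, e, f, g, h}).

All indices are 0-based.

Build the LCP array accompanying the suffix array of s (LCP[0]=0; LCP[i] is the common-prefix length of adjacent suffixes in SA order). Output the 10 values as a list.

sorted suffixes:
  #0 SA[0]=0  'afedgehgef'
  #1 SA[1]=3  'dgehgef'
  #2 SA[2]=2  'edgehgef'
  #3 SA[3]=8  'ef'
  #4 SA[4]=5  'ehgef'
  #5 SA[5]=9  'f'
  #6 SA[6]=1  'fedgehgef'
  #7 SA[7]=7  'gef'
  #8 SA[8]=4  'gehgef'
  #9 SA[9]=6  'hgef'

SA = [0, 3, 2, 8, 5, 9, 1, 7, 4, 6]
i: (SA[i-1],SA[i]) lcp shared
  1: (0,3) 0 ''
  2: (3,2) 0 ''
  3: (2,8) 1 'e'
  4: (8,5) 1 'e'
  5: (5,9) 0 ''
  6: (9,1) 1 'f'
  7: (1,7) 0 ''
  8: (7,4) 2 'ge'
  9: (4,6) 0 ''

[0, 0, 0, 1, 1, 0, 1, 0, 2, 0]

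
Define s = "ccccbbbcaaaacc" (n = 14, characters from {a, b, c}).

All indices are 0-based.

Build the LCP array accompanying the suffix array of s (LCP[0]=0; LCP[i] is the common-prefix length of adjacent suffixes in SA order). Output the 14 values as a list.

rank→(start, suffix):
  0 → (8, 'aaaacc')
  1 → (9, 'aaacc')
  2 → (10, 'aacc')
  3 → (11, 'acc')
  4 → (4, 'bbbcaaaacc')
  5 → (5, 'bbcaaaacc')
  6 → (6, 'bcaaaacc')
  7 → (13, 'c')
  8 → (7, 'caaaacc')
  9 → (3, 'cbbbcaaaacc')
  10 → (12, 'cc')
  11 → (2, 'ccbbbcaaaacc')
  12 → (1, 'cccbbbcaaaacc')
  13 → (0, 'ccccbbbcaaaacc')

SA = [8, 9, 10, 11, 4, 5, 6, 13, 7, 3, 12, 2, 1, 0]
i: (SA[i-1],SA[i]) lcp shared
  1: (8,9) 3 'aaa'
  2: (9,10) 2 'aa'
  3: (10,11) 1 'a'
  4: (11,4) 0 ''
  5: (4,5) 2 'bb'
  6: (5,6) 1 'b'
  7: (6,13) 0 ''
  8: (13,7) 1 'c'
  9: (7,3) 1 'c'
  10: (3,12) 1 'c'
  11: (12,2) 2 'cc'
  12: (2,1) 2 'cc'
  13: (1,0) 3 'ccc'

[0, 3, 2, 1, 0, 2, 1, 0, 1, 1, 1, 2, 2, 3]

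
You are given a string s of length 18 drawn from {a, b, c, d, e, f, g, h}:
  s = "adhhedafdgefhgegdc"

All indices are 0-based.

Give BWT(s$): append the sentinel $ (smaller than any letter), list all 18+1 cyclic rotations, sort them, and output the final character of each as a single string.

c$ddegfahggaeedhhfd

rank  rotation             last
    0  $adhhedafdgefhgegdc  c
    1  adhhedafdgefhgegdc$  $
    2  afdgefhgegdc$adhhed  d
    3  c$adhhedafdgefhgegd  d
    4  dafdgefhgegdc$adhhe  e
    5  dc$adhhedafdgefhgeg  g
    6  dgefhgegdc$adhhedaf  f
    7  dhhedafdgefhgegdc$a  a
    8  edafdgefhgegdc$adhh  h
    9  efhgegdc$adhhedafdg  g
   10  egdc$adhhedafdgefhg  g
   11  fdgefhgegdc$adhheda  a
   12  fhgegdc$adhhedafdge  e
   13  gdc$adhhedafdgefhge  e
   14  gefhgegdc$adhhedafd  d
   15  gegdc$adhhedafdgefh  h
   16  hedafdgefhgegdc$adh  h
   17  hgegdc$adhhedafdgef  f
   18  hhedafdgefhgegdc$ad  d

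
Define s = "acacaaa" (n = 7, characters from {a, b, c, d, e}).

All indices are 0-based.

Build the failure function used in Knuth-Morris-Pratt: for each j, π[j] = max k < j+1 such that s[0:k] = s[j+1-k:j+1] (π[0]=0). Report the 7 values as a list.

π[0] = 0
j=1 s[j]='c': π[1]=0 (border '')
j=2 s[j]='a': π[2]=1 (border 'a')
j=3 s[j]='c': π[3]=2 (border 'ac')
j=4 s[j]='a': π[4]=3 (border 'aca')
j=5 s[j]='a': k: 3→1→0; π[5]=1 (border 'a')
j=6 s[j]='a': k: 1→0; π[6]=1 (border 'a')

[0, 0, 1, 2, 3, 1, 1]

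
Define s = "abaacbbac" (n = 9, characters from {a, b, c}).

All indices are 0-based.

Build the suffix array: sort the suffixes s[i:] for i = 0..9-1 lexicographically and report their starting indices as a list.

rank | idx | suffix
   0 |   2 | aacbbac
   1 |   0 | abaacbbac
   2 |   7 | ac
   3 |   3 | acbbac
   4 |   1 | baacbbac
   5 |   6 | bac
   6 |   5 | bbac
   7 |   8 | c
   8 |   4 | cbbac

[2, 0, 7, 3, 1, 6, 5, 8, 4]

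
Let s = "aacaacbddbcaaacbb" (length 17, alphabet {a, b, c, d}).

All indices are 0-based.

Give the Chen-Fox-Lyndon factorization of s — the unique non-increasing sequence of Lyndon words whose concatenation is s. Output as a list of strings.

["aacaacbddbc", "aaacbb"]

emit factor 1: 'aacaacbddbc' (i=0, period=11)
emit factor 2: 'aaacbb' (i=11, period=6)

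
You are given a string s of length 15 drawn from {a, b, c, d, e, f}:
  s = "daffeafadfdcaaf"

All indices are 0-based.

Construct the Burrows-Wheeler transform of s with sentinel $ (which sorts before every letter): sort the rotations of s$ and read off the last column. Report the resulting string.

rank  rotation          last
    0  $daffeafadfdcaaf  f
    1  aaf$daffeafadfdc  c
    2  adfdcaaf$daffeaf  f
    3  af$daffeafadfdca  a
    4  afadfdcaaf$daffe  e
    5  affeafadfdcaaf$d  d
    6  caaf$daffeafadfd  d
    7  daffeafadfdcaaf$  $
    8  dcaaf$daffeafadf  f
    9  dfdcaaf$daffeafa  a
   10  eafadfdcaaf$daff  f
   11  f$daffeafadfdcaa  a
   12  fadfdcaaf$daffea  a
   13  fdcaaf$daffeafad  d
   14  feafadfdcaaf$daf  f
   15  ffeafadfdcaaf$da  a

fcfaedd$fafaadfa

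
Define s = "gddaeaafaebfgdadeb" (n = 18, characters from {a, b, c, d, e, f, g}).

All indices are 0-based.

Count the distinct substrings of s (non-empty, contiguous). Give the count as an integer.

rank | idx | suffix
   0 |   5 | aafaebfgdadeb
   1 |  14 | adeb
   2 |   3 | aeaafaebfgdadeb
   3 |   8 | aebfgdadeb
   4 |   6 | afaebfgdadeb
   5 |  17 | b
   6 |  10 | bfgdadeb
   7 |  13 | dadeb
   8 |   2 | daeaafaebfgdadeb
   9 |   1 | ddaeaafaebfgdadeb
  10 |  15 | deb
  11 |   4 | eaafaebfgdadeb
  12 |  16 | eb
  13 |   9 | ebfgdadeb
  14 |   7 | faebfgdadeb
  15 |  11 | fgdadeb
  16 |  12 | gdadeb
  17 |   0 | gddaeaafaebfgdadeb

SA = [5, 14, 3, 8, 6, 17, 10, 13, 2, 1, 15, 4, 16, 9, 7, 11, 12, 0]
[i] adj suffixes → lcp
  [1] 5/14 → 1 ('a')
  [2] 14/3 → 1 ('a')
  [3] 3/8 → 2 ('ae')
  [4] 8/6 → 1 ('a')
  [5] 6/17 → 0 ('')
  [6] 17/10 → 1 ('b')
  [7] 10/13 → 0 ('')
  [8] 13/2 → 2 ('da')
  [9] 2/1 → 1 ('d')
  [10] 1/15 → 1 ('d')
  [11] 15/4 → 0 ('')
  [12] 4/16 → 1 ('e')
  [13] 16/9 → 2 ('eb')
  [14] 9/7 → 0 ('')
  [15] 7/11 → 1 ('f')
  [16] 11/12 → 0 ('')
  [17] 12/0 → 2 ('gd')

n(n+1)/2 = 18·19/2 = 171
Σ LCP = 0 + 1 + 1 + 2 + 1 + 0 + 1 + 0 + 2 + 1 + 1 + 0 + 1 + 2 + 0 + 1 + 0 + 2 = 16
distinct = 171 − 16 = 155

155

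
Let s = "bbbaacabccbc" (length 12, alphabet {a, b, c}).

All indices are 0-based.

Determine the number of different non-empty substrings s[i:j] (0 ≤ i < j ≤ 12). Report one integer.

rank→(start, suffix):
  0 → (3, 'aacabccbc')
  1 → (6, 'abccbc')
  2 → (4, 'acabccbc')
  3 → (2, 'baacabccbc')
  4 → (1, 'bbaacabccbc')
  5 → (0, 'bbbaacabccbc')
  6 → (10, 'bc')
  7 → (7, 'bccbc')
  8 → (11, 'c')
  9 → (5, 'cabccbc')
  10 → (9, 'cbc')
  11 → (8, 'ccbc')

SA = [3, 6, 4, 2, 1, 0, 10, 7, 11, 5, 9, 8]
rank  pair      lcp
   1  s[3:],s[6:]  1  'a'
   2  s[6:],s[4:]  1  'a'
   3  s[4:],s[2:]  0  ''
   4  s[2:],s[1:]  1  'b'
   5  s[1:],s[0:]  2  'bb'
   6  s[0:],s[10:]  1  'b'
   7  s[10:],s[7:]  2  'bc'
   8  s[7:],s[11:]  0  ''
   9  s[11:],s[5:]  1  'c'
  10  s[5:],s[9:]  1  'c'
  11  s[9:],s[8:]  1  'c'

n(n+1)/2 = 12·13/2 = 78
Σ LCP = 0 + 1 + 1 + 0 + 1 + 2 + 1 + 2 + 0 + 1 + 1 + 1 = 11
distinct = 78 − 11 = 67

67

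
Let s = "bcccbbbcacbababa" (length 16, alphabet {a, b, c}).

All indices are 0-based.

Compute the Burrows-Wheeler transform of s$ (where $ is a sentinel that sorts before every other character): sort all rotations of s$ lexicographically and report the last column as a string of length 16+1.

rank  rotation           last
    0  $bcccbbbcacbababa  a
    1  a$bcccbbbcacbabab  b
    2  aba$bcccbbbcacbab  b
    3  ababa$bcccbbbcacb  b
    4  acbababa$bcccbbbc  c
    5  ba$bcccbbbcacbaba  a
    6  baba$bcccbbbcacba  a
    7  bababa$bcccbbbcac  c
    8  bbbcacbababa$bccc  c
    9  bbcacbababa$bcccb  b
   10  bcacbababa$bcccbb  b
   11  bcccbbbcacbababa$  $
   12  cacbababa$bcccbbb  b
   13  cbababa$bcccbbbca  a
   14  cbbbcacbababa$bcc  c
   15  ccbbbcacbababa$bc  c
   16  cccbbbcacbababa$b  b

abbbcaaccbb$baccb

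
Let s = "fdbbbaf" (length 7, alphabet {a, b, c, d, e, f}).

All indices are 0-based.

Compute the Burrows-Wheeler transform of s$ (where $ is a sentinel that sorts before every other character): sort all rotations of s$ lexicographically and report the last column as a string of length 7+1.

rank  rotation  last
    0  $fdbbbaf  f
    1  af$fdbbb  b
    2  baf$fdbb  b
    3  bbaf$fdb  b
    4  bbbaf$fd  d
    5  dbbbaf$f  f
    6  f$fdbbba  a
    7  fdbbbaf$  $

fbbbdfa$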